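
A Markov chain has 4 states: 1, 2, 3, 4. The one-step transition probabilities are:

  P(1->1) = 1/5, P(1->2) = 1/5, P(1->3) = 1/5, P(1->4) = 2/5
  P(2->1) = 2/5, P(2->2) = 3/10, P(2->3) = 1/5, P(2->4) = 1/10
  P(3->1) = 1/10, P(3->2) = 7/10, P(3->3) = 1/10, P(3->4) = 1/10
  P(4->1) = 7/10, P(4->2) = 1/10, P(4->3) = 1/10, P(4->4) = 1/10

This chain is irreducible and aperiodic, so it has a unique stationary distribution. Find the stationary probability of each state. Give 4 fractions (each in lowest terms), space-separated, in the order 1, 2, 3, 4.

The stationary distribution satisfies pi = pi * P, i.e.:
  pi_1 = 1/5*pi_1 + 2/5*pi_2 + 1/10*pi_3 + 7/10*pi_4
  pi_2 = 1/5*pi_1 + 3/10*pi_2 + 7/10*pi_3 + 1/10*pi_4
  pi_3 = 1/5*pi_1 + 1/5*pi_2 + 1/10*pi_3 + 1/10*pi_4
  pi_4 = 2/5*pi_1 + 1/10*pi_2 + 1/10*pi_3 + 1/10*pi_4
with normalization: pi_1 + pi_2 + pi_3 + pi_4 = 1.

Using the first 3 balance equations plus normalization, the linear system A*pi = b is:
  [-4/5, 2/5, 1/10, 7/10] . pi = 0
  [1/5, -7/10, 7/10, 1/10] . pi = 0
  [1/5, 1/5, -9/10, 1/10] . pi = 0
  [1, 1, 1, 1] . pi = 1

Solving yields:
  pi_1 = 104/303
  pi_2 = 88/303
  pi_3 = 33/202
  pi_4 = 41/202

Verification (pi * P):
  104/303*1/5 + 88/303*2/5 + 33/202*1/10 + 41/202*7/10 = 104/303 = pi_1  (ok)
  104/303*1/5 + 88/303*3/10 + 33/202*7/10 + 41/202*1/10 = 88/303 = pi_2  (ok)
  104/303*1/5 + 88/303*1/5 + 33/202*1/10 + 41/202*1/10 = 33/202 = pi_3  (ok)
  104/303*2/5 + 88/303*1/10 + 33/202*1/10 + 41/202*1/10 = 41/202 = pi_4  (ok)

Answer: 104/303 88/303 33/202 41/202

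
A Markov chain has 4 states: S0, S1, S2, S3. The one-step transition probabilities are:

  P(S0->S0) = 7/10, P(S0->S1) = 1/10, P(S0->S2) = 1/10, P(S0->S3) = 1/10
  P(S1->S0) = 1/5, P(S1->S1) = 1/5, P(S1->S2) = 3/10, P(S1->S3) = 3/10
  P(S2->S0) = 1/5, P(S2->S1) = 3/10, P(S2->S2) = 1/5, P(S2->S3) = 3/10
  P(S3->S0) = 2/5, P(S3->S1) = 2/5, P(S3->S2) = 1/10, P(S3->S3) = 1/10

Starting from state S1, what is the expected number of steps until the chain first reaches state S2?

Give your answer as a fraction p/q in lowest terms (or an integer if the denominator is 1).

Answer: 64/11

Derivation:
Let h_i = expected steps to first reach S2 from state i.
Boundary: h_S2 = 0.
First-step equations for the other states:
  h_S0 = 1 + 7/10*h_S0 + 1/10*h_S1 + 1/10*h_S2 + 1/10*h_S3
  h_S1 = 1 + 1/5*h_S0 + 1/5*h_S1 + 3/10*h_S2 + 3/10*h_S3
  h_S3 = 1 + 2/5*h_S0 + 2/5*h_S1 + 1/10*h_S2 + 1/10*h_S3

Substituting h_S2 = 0 and rearranging gives the linear system (I - Q) h = 1:
  [3/10, -1/10, -1/10] . (h_S0, h_S1, h_S3) = 1
  [-1/5, 4/5, -3/10] . (h_S0, h_S1, h_S3) = 1
  [-2/5, -2/5, 9/10] . (h_S0, h_S1, h_S3) = 1

Solving yields:
  h_S0 = 84/11
  h_S1 = 64/11
  h_S3 = 78/11

Starting state is S1, so the expected hitting time is h_S1 = 64/11.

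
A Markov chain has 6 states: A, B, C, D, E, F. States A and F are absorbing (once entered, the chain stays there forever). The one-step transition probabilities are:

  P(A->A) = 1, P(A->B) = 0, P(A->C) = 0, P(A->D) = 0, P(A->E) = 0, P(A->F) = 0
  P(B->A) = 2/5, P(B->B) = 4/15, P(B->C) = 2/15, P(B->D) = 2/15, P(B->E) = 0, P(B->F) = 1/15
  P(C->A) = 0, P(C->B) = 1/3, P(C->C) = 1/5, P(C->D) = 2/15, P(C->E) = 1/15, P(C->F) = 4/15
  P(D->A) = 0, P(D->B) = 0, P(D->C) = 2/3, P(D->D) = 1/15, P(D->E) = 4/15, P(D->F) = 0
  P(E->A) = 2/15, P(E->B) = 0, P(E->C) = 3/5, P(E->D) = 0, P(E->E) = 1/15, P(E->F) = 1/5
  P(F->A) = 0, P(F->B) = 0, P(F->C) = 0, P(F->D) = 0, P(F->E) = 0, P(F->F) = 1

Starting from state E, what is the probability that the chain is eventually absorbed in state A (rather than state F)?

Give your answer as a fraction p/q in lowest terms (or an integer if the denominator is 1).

Answer: 3278/8447

Derivation:
Let a_i = P(absorbed in A | start in state i).
Boundary conditions: a_A = 1, a_F = 0.
For each transient state i, a_i = sum_j P(i->j) * a_j:
  a_B = 2/5*a_A + 4/15*a_B + 2/15*a_C + 2/15*a_D + 0*a_E + 1/15*a_F
  a_C = 0*a_A + 1/3*a_B + 1/5*a_C + 2/15*a_D + 1/15*a_E + 4/15*a_F
  a_D = 0*a_A + 0*a_B + 2/3*a_C + 1/15*a_D + 4/15*a_E + 0*a_F
  a_E = 2/15*a_A + 0*a_B + 3/5*a_C + 0*a_D + 1/15*a_E + 1/5*a_F

Substituting a_A = 1 and a_F = 0, rearrange to (I - Q) a = r where r[i] = P(i -> A):
  [11/15, -2/15, -2/15, 0] . (a_B, a_C, a_D, a_E) = 2/5
  [-1/3, 4/5, -2/15, -1/15] . (a_B, a_C, a_D, a_E) = 0
  [0, -2/3, 14/15, -4/15] . (a_B, a_C, a_D, a_E) = 0
  [0, -3/5, 0, 14/15] . (a_B, a_C, a_D, a_E) = 2/15

Solving yields:
  a_B = 5782/8447
  a_C = 3222/8447
  a_D = 3238/8447
  a_E = 3278/8447

Starting state is E, so the absorption probability is a_E = 3278/8447.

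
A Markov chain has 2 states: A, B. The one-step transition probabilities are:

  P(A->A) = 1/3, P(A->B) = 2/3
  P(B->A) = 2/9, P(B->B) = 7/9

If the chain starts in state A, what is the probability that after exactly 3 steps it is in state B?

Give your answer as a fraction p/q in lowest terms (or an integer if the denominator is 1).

Computing P^3 by repeated multiplication:
P^1 =
  A: [1/3, 2/3]
  B: [2/9, 7/9]
P^2 =
  A: [7/27, 20/27]
  B: [20/81, 61/81]
P^3 =
  A: [61/243, 182/243]
  B: [182/729, 547/729]

(P^3)[A -> B] = 182/243

Answer: 182/243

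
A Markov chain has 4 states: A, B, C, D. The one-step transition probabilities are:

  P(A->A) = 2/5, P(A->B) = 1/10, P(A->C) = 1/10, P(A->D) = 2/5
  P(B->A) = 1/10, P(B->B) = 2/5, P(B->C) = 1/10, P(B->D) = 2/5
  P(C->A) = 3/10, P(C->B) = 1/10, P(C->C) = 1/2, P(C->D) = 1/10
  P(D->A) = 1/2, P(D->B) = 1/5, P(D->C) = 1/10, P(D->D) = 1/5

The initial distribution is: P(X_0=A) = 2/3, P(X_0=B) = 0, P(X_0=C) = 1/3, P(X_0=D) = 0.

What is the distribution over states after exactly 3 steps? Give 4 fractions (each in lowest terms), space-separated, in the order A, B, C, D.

Propagating the distribution step by step (d_{t+1} = d_t * P):
d_0 = (A=2/3, B=0, C=1/3, D=0)
  d_1[A] = 2/3*2/5 + 0*1/10 + 1/3*3/10 + 0*1/2 = 11/30
  d_1[B] = 2/3*1/10 + 0*2/5 + 1/3*1/10 + 0*1/5 = 1/10
  d_1[C] = 2/3*1/10 + 0*1/10 + 1/3*1/2 + 0*1/10 = 7/30
  d_1[D] = 2/3*2/5 + 0*2/5 + 1/3*1/10 + 0*1/5 = 3/10
d_1 = (A=11/30, B=1/10, C=7/30, D=3/10)
  d_2[A] = 11/30*2/5 + 1/10*1/10 + 7/30*3/10 + 3/10*1/2 = 113/300
  d_2[B] = 11/30*1/10 + 1/10*2/5 + 7/30*1/10 + 3/10*1/5 = 4/25
  d_2[C] = 11/30*1/10 + 1/10*1/10 + 7/30*1/2 + 3/10*1/10 = 29/150
  d_2[D] = 11/30*2/5 + 1/10*2/5 + 7/30*1/10 + 3/10*1/5 = 27/100
d_2 = (A=113/300, B=4/25, C=29/150, D=27/100)
  d_3[A] = 113/300*2/5 + 4/25*1/10 + 29/150*3/10 + 27/100*1/2 = 1079/3000
  d_3[B] = 113/300*1/10 + 4/25*2/5 + 29/150*1/10 + 27/100*1/5 = 7/40
  d_3[C] = 113/300*1/10 + 4/25*1/10 + 29/150*1/2 + 27/100*1/10 = 133/750
  d_3[D] = 113/300*2/5 + 4/25*2/5 + 29/150*1/10 + 27/100*1/5 = 36/125
d_3 = (A=1079/3000, B=7/40, C=133/750, D=36/125)

Answer: 1079/3000 7/40 133/750 36/125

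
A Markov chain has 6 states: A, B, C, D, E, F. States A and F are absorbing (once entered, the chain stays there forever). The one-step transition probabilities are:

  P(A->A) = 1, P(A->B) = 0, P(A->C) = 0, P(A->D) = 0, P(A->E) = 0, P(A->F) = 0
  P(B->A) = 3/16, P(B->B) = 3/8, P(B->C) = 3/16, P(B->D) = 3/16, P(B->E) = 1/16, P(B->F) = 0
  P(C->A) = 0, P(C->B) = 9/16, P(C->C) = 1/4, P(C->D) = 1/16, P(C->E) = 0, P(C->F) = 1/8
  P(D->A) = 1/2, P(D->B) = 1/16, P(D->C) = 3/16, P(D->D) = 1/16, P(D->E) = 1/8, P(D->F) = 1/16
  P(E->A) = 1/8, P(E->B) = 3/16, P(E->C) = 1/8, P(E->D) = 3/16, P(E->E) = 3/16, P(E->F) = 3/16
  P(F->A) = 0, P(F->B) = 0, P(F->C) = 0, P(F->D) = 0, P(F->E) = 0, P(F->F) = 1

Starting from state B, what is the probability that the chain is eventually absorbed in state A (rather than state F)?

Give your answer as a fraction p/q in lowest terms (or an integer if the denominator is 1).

Answer: 2309/2865

Derivation:
Let a_i = P(absorbed in A | start in state i).
Boundary conditions: a_A = 1, a_F = 0.
For each transient state i, a_i = sum_j P(i->j) * a_j:
  a_B = 3/16*a_A + 3/8*a_B + 3/16*a_C + 3/16*a_D + 1/16*a_E + 0*a_F
  a_C = 0*a_A + 9/16*a_B + 1/4*a_C + 1/16*a_D + 0*a_E + 1/8*a_F
  a_D = 1/2*a_A + 1/16*a_B + 3/16*a_C + 1/16*a_D + 1/8*a_E + 1/16*a_F
  a_E = 1/8*a_A + 3/16*a_B + 1/8*a_C + 3/16*a_D + 3/16*a_E + 3/16*a_F

Substituting a_A = 1 and a_F = 0, rearrange to (I - Q) a = r where r[i] = P(i -> A):
  [5/8, -3/16, -3/16, -1/16] . (a_B, a_C, a_D, a_E) = 3/16
  [-9/16, 3/4, -1/16, 0] . (a_B, a_C, a_D, a_E) = 0
  [-1/16, -3/16, 15/16, -1/8] . (a_B, a_C, a_D, a_E) = 1/2
  [-3/16, -1/8, -3/16, 13/16] . (a_B, a_C, a_D, a_E) = 1/8

Solving yields:
  a_B = 2309/2865
  a_C = 1924/2865
  a_D = 769/955
  a_E = 1802/2865

Starting state is B, so the absorption probability is a_B = 2309/2865.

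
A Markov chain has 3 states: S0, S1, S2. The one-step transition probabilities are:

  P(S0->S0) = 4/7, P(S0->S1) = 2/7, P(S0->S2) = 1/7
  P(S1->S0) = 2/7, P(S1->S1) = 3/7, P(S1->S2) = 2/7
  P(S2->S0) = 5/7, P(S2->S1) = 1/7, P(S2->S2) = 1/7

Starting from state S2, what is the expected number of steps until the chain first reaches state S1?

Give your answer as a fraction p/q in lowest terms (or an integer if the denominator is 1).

Answer: 56/13

Derivation:
Let h_i = expected steps to first reach S1 from state i.
Boundary: h_S1 = 0.
First-step equations for the other states:
  h_S0 = 1 + 4/7*h_S0 + 2/7*h_S1 + 1/7*h_S2
  h_S2 = 1 + 5/7*h_S0 + 1/7*h_S1 + 1/7*h_S2

Substituting h_S1 = 0 and rearranging gives the linear system (I - Q) h = 1:
  [3/7, -1/7] . (h_S0, h_S2) = 1
  [-5/7, 6/7] . (h_S0, h_S2) = 1

Solving yields:
  h_S0 = 49/13
  h_S2 = 56/13

Starting state is S2, so the expected hitting time is h_S2 = 56/13.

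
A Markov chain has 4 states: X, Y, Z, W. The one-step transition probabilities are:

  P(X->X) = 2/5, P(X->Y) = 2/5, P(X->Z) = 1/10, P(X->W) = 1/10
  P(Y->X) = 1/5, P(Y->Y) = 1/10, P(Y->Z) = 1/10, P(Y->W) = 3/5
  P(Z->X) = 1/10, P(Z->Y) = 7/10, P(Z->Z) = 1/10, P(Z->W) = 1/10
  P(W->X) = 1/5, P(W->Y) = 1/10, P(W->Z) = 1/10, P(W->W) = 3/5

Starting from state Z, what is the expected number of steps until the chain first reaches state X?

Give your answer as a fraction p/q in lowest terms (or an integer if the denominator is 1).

Let h_i = expected steps to first reach X from state i.
Boundary: h_X = 0.
First-step equations for the other states:
  h_Y = 1 + 1/5*h_X + 1/10*h_Y + 1/10*h_Z + 3/5*h_W
  h_Z = 1 + 1/10*h_X + 7/10*h_Y + 1/10*h_Z + 1/10*h_W
  h_W = 1 + 1/5*h_X + 1/10*h_Y + 1/10*h_Z + 3/5*h_W

Substituting h_X = 0 and rearranging gives the linear system (I - Q) h = 1:
  [9/10, -1/10, -3/5] . (h_Y, h_Z, h_W) = 1
  [-7/10, 9/10, -1/10] . (h_Y, h_Z, h_W) = 1
  [-1/10, -1/10, 2/5] . (h_Y, h_Z, h_W) = 1

Solving yields:
  h_Y = 100/19
  h_Z = 110/19
  h_W = 100/19

Starting state is Z, so the expected hitting time is h_Z = 110/19.

Answer: 110/19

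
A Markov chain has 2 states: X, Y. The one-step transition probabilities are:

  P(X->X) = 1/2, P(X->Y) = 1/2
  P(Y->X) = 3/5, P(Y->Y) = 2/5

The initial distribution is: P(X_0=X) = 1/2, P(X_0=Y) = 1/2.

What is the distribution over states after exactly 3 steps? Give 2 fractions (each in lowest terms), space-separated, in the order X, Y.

Answer: 1091/2000 909/2000

Derivation:
Propagating the distribution step by step (d_{t+1} = d_t * P):
d_0 = (X=1/2, Y=1/2)
  d_1[X] = 1/2*1/2 + 1/2*3/5 = 11/20
  d_1[Y] = 1/2*1/2 + 1/2*2/5 = 9/20
d_1 = (X=11/20, Y=9/20)
  d_2[X] = 11/20*1/2 + 9/20*3/5 = 109/200
  d_2[Y] = 11/20*1/2 + 9/20*2/5 = 91/200
d_2 = (X=109/200, Y=91/200)
  d_3[X] = 109/200*1/2 + 91/200*3/5 = 1091/2000
  d_3[Y] = 109/200*1/2 + 91/200*2/5 = 909/2000
d_3 = (X=1091/2000, Y=909/2000)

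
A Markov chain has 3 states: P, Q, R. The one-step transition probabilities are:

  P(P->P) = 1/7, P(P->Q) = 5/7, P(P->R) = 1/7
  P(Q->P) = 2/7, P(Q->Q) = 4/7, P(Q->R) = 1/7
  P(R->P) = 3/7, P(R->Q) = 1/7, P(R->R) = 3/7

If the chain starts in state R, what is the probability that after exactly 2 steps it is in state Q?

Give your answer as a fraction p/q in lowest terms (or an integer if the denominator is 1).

Computing P^2 by repeated multiplication:
P^1 =
  P: [1/7, 5/7, 1/7]
  Q: [2/7, 4/7, 1/7]
  R: [3/7, 1/7, 3/7]
P^2 =
  P: [2/7, 26/49, 9/49]
  Q: [13/49, 27/49, 9/49]
  R: [2/7, 22/49, 13/49]

(P^2)[R -> Q] = 22/49

Answer: 22/49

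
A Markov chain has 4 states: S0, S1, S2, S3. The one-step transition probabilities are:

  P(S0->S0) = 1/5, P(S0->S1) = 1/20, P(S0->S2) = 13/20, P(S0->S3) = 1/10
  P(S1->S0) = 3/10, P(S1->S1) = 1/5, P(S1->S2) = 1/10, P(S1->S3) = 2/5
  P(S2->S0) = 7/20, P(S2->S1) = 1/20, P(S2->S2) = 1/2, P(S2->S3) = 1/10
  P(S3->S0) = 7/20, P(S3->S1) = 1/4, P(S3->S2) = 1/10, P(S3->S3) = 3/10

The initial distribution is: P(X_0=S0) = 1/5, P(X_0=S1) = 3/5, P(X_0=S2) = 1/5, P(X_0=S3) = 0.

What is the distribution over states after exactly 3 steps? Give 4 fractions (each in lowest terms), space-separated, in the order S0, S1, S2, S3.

Propagating the distribution step by step (d_{t+1} = d_t * P):
d_0 = (S0=1/5, S1=3/5, S2=1/5, S3=0)
  d_1[S0] = 1/5*1/5 + 3/5*3/10 + 1/5*7/20 + 0*7/20 = 29/100
  d_1[S1] = 1/5*1/20 + 3/5*1/5 + 1/5*1/20 + 0*1/4 = 7/50
  d_1[S2] = 1/5*13/20 + 3/5*1/10 + 1/5*1/2 + 0*1/10 = 29/100
  d_1[S3] = 1/5*1/10 + 3/5*2/5 + 1/5*1/10 + 0*3/10 = 7/25
d_1 = (S0=29/100, S1=7/50, S2=29/100, S3=7/25)
  d_2[S0] = 29/100*1/5 + 7/50*3/10 + 29/100*7/20 + 7/25*7/20 = 599/2000
  d_2[S1] = 29/100*1/20 + 7/50*1/5 + 29/100*1/20 + 7/25*1/4 = 127/1000
  d_2[S2] = 29/100*13/20 + 7/50*1/10 + 29/100*1/2 + 7/25*1/10 = 751/2000
  d_2[S3] = 29/100*1/10 + 7/50*2/5 + 29/100*1/10 + 7/25*3/10 = 99/500
d_2 = (S0=599/2000, S1=127/1000, S2=751/2000, S3=99/500)
  d_3[S0] = 599/2000*1/5 + 127/1000*3/10 + 751/2000*7/20 + 99/500*7/20 = 11949/40000
  d_3[S1] = 599/2000*1/20 + 127/1000*1/5 + 751/2000*1/20 + 99/500*1/4 = 2173/20000
  d_3[S2] = 599/2000*13/20 + 127/1000*1/10 + 751/2000*1/2 + 99/500*1/10 = 16597/40000
  d_3[S3] = 599/2000*1/10 + 127/1000*2/5 + 751/2000*1/10 + 99/500*3/10 = 1777/10000
d_3 = (S0=11949/40000, S1=2173/20000, S2=16597/40000, S3=1777/10000)

Answer: 11949/40000 2173/20000 16597/40000 1777/10000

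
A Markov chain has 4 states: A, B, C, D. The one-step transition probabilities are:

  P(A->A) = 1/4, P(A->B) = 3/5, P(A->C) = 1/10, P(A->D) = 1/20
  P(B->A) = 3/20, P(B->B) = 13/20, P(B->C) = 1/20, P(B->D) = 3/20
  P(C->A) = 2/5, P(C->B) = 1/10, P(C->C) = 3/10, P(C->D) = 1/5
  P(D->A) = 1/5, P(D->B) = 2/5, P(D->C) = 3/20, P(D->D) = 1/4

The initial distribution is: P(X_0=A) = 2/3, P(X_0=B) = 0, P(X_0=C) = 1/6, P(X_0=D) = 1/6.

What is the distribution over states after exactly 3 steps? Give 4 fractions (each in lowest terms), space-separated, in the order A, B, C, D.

Answer: 4949/24000 2609/4800 983/9600 7097/48000

Derivation:
Propagating the distribution step by step (d_{t+1} = d_t * P):
d_0 = (A=2/3, B=0, C=1/6, D=1/6)
  d_1[A] = 2/3*1/4 + 0*3/20 + 1/6*2/5 + 1/6*1/5 = 4/15
  d_1[B] = 2/3*3/5 + 0*13/20 + 1/6*1/10 + 1/6*2/5 = 29/60
  d_1[C] = 2/3*1/10 + 0*1/20 + 1/6*3/10 + 1/6*3/20 = 17/120
  d_1[D] = 2/3*1/20 + 0*3/20 + 1/6*1/5 + 1/6*1/4 = 13/120
d_1 = (A=4/15, B=29/60, C=17/120, D=13/120)
  d_2[A] = 4/15*1/4 + 29/60*3/20 + 17/120*2/5 + 13/120*1/5 = 87/400
  d_2[B] = 4/15*3/5 + 29/60*13/20 + 17/120*1/10 + 13/120*2/5 = 319/600
  d_2[C] = 4/15*1/10 + 29/60*1/20 + 17/120*3/10 + 13/120*3/20 = 263/2400
  d_2[D] = 4/15*1/20 + 29/60*3/20 + 17/120*1/5 + 13/120*1/4 = 113/800
d_2 = (A=87/400, B=319/600, C=263/2400, D=113/800)
  d_3[A] = 87/400*1/4 + 319/600*3/20 + 263/2400*2/5 + 113/800*1/5 = 4949/24000
  d_3[B] = 87/400*3/5 + 319/600*13/20 + 263/2400*1/10 + 113/800*2/5 = 2609/4800
  d_3[C] = 87/400*1/10 + 319/600*1/20 + 263/2400*3/10 + 113/800*3/20 = 983/9600
  d_3[D] = 87/400*1/20 + 319/600*3/20 + 263/2400*1/5 + 113/800*1/4 = 7097/48000
d_3 = (A=4949/24000, B=2609/4800, C=983/9600, D=7097/48000)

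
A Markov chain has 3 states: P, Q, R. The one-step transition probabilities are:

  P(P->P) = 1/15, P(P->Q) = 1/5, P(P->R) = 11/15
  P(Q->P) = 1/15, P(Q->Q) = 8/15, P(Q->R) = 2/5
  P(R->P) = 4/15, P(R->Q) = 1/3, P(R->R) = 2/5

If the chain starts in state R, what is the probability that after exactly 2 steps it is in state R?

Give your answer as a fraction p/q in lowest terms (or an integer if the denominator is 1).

Computing P^2 by repeated multiplication:
P^1 =
  P: [1/15, 1/5, 11/15]
  Q: [1/15, 8/15, 2/5]
  R: [4/15, 1/3, 2/5]
P^2 =
  P: [16/75, 82/225, 19/45]
  Q: [11/75, 97/225, 19/45]
  R: [11/75, 82/225, 22/45]

(P^2)[R -> R] = 22/45

Answer: 22/45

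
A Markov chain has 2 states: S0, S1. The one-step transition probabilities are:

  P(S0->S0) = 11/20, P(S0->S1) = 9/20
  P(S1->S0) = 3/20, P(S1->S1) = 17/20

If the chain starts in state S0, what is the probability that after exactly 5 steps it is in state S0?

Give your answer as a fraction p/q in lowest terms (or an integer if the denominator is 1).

Computing P^5 by repeated multiplication:
P^1 =
  S0: [11/20, 9/20]
  S1: [3/20, 17/20]
P^2 =
  S0: [37/100, 63/100]
  S1: [21/100, 79/100]
P^3 =
  S0: [149/500, 351/500]
  S1: [117/500, 383/500]
P^4 =
  S0: [673/2500, 1827/2500]
  S1: [609/2500, 1891/2500]
P^5 =
  S0: [3221/12500, 9279/12500]
  S1: [3093/12500, 9407/12500]

(P^5)[S0 -> S0] = 3221/12500

Answer: 3221/12500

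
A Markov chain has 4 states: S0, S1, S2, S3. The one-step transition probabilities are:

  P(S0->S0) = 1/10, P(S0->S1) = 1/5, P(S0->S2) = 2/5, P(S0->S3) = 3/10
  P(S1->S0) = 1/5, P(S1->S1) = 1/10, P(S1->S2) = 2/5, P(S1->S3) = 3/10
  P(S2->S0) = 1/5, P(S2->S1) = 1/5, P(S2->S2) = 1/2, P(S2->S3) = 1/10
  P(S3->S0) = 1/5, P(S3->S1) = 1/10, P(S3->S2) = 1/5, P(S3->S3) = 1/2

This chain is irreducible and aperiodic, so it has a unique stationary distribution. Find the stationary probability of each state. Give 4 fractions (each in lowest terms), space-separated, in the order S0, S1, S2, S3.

Answer: 2/11 117/748 13/34 19/68

Derivation:
The stationary distribution satisfies pi = pi * P, i.e.:
  pi_S0 = 1/10*pi_S0 + 1/5*pi_S1 + 1/5*pi_S2 + 1/5*pi_S3
  pi_S1 = 1/5*pi_S0 + 1/10*pi_S1 + 1/5*pi_S2 + 1/10*pi_S3
  pi_S2 = 2/5*pi_S0 + 2/5*pi_S1 + 1/2*pi_S2 + 1/5*pi_S3
  pi_S3 = 3/10*pi_S0 + 3/10*pi_S1 + 1/10*pi_S2 + 1/2*pi_S3
with normalization: pi_S0 + pi_S1 + pi_S2 + pi_S3 = 1.

Using the first 3 balance equations plus normalization, the linear system A*pi = b is:
  [-9/10, 1/5, 1/5, 1/5] . pi = 0
  [1/5, -9/10, 1/5, 1/10] . pi = 0
  [2/5, 2/5, -1/2, 1/5] . pi = 0
  [1, 1, 1, 1] . pi = 1

Solving yields:
  pi_S0 = 2/11
  pi_S1 = 117/748
  pi_S2 = 13/34
  pi_S3 = 19/68

Verification (pi * P):
  2/11*1/10 + 117/748*1/5 + 13/34*1/5 + 19/68*1/5 = 2/11 = pi_S0  (ok)
  2/11*1/5 + 117/748*1/10 + 13/34*1/5 + 19/68*1/10 = 117/748 = pi_S1  (ok)
  2/11*2/5 + 117/748*2/5 + 13/34*1/2 + 19/68*1/5 = 13/34 = pi_S2  (ok)
  2/11*3/10 + 117/748*3/10 + 13/34*1/10 + 19/68*1/2 = 19/68 = pi_S3  (ok)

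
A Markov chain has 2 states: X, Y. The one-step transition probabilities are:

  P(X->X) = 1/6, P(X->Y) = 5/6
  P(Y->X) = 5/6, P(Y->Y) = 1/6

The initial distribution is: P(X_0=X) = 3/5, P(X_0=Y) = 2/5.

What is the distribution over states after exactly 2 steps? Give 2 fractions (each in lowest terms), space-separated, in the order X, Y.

Answer: 49/90 41/90

Derivation:
Propagating the distribution step by step (d_{t+1} = d_t * P):
d_0 = (X=3/5, Y=2/5)
  d_1[X] = 3/5*1/6 + 2/5*5/6 = 13/30
  d_1[Y] = 3/5*5/6 + 2/5*1/6 = 17/30
d_1 = (X=13/30, Y=17/30)
  d_2[X] = 13/30*1/6 + 17/30*5/6 = 49/90
  d_2[Y] = 13/30*5/6 + 17/30*1/6 = 41/90
d_2 = (X=49/90, Y=41/90)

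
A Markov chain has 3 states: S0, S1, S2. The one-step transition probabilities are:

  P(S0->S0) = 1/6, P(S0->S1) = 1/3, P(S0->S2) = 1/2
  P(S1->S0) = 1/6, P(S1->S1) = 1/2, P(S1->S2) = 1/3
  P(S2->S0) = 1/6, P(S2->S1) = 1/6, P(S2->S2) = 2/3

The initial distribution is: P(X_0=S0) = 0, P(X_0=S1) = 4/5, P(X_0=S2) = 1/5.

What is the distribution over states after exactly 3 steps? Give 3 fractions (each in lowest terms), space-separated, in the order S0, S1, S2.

Propagating the distribution step by step (d_{t+1} = d_t * P):
d_0 = (S0=0, S1=4/5, S2=1/5)
  d_1[S0] = 0*1/6 + 4/5*1/6 + 1/5*1/6 = 1/6
  d_1[S1] = 0*1/3 + 4/5*1/2 + 1/5*1/6 = 13/30
  d_1[S2] = 0*1/2 + 4/5*1/3 + 1/5*2/3 = 2/5
d_1 = (S0=1/6, S1=13/30, S2=2/5)
  d_2[S0] = 1/6*1/6 + 13/30*1/6 + 2/5*1/6 = 1/6
  d_2[S1] = 1/6*1/3 + 13/30*1/2 + 2/5*1/6 = 61/180
  d_2[S2] = 1/6*1/2 + 13/30*1/3 + 2/5*2/3 = 89/180
d_2 = (S0=1/6, S1=61/180, S2=89/180)
  d_3[S0] = 1/6*1/6 + 61/180*1/6 + 89/180*1/6 = 1/6
  d_3[S1] = 1/6*1/3 + 61/180*1/2 + 89/180*1/6 = 83/270
  d_3[S2] = 1/6*1/2 + 61/180*1/3 + 89/180*2/3 = 71/135
d_3 = (S0=1/6, S1=83/270, S2=71/135)

Answer: 1/6 83/270 71/135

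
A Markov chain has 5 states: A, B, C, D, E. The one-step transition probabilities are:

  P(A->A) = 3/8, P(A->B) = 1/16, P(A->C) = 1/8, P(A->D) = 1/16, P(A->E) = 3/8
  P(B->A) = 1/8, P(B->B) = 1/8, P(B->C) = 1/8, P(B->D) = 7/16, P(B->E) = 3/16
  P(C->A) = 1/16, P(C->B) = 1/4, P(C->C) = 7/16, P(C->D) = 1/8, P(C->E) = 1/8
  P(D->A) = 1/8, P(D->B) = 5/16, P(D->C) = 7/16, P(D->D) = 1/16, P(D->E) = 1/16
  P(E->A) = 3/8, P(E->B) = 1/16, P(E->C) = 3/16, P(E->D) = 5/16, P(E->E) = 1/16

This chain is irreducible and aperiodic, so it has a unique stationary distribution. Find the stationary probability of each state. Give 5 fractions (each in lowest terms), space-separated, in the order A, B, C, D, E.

The stationary distribution satisfies pi = pi * P, i.e.:
  pi_A = 3/8*pi_A + 1/8*pi_B + 1/16*pi_C + 1/8*pi_D + 3/8*pi_E
  pi_B = 1/16*pi_A + 1/8*pi_B + 1/4*pi_C + 5/16*pi_D + 1/16*pi_E
  pi_C = 1/8*pi_A + 1/8*pi_B + 7/16*pi_C + 7/16*pi_D + 3/16*pi_E
  pi_D = 1/16*pi_A + 7/16*pi_B + 1/8*pi_C + 1/16*pi_D + 5/16*pi_E
  pi_E = 3/8*pi_A + 3/16*pi_B + 1/8*pi_C + 1/16*pi_D + 1/16*pi_E
with normalization: pi_A + pi_B + pi_C + pi_D + pi_E = 1.

Using the first 4 balance equations plus normalization, the linear system A*pi = b is:
  [-5/8, 1/8, 1/16, 1/8, 3/8] . pi = 0
  [1/16, -7/8, 1/4, 5/16, 1/16] . pi = 0
  [1/8, 1/8, -9/16, 7/16, 3/16] . pi = 0
  [1/16, 7/16, 1/8, -15/16, 5/16] . pi = 0
  [1, 1, 1, 1, 1] . pi = 1

Solving yields:
  pi_A = 2611/13206
  pi_B = 1138/6603
  pi_C = 1237/4402
  pi_D = 3267/17608
  pi_E = 2877/17608

Verification (pi * P):
  2611/13206*3/8 + 1138/6603*1/8 + 1237/4402*1/16 + 3267/17608*1/8 + 2877/17608*3/8 = 2611/13206 = pi_A  (ok)
  2611/13206*1/16 + 1138/6603*1/8 + 1237/4402*1/4 + 3267/17608*5/16 + 2877/17608*1/16 = 1138/6603 = pi_B  (ok)
  2611/13206*1/8 + 1138/6603*1/8 + 1237/4402*7/16 + 3267/17608*7/16 + 2877/17608*3/16 = 1237/4402 = pi_C  (ok)
  2611/13206*1/16 + 1138/6603*7/16 + 1237/4402*1/8 + 3267/17608*1/16 + 2877/17608*5/16 = 3267/17608 = pi_D  (ok)
  2611/13206*3/8 + 1138/6603*3/16 + 1237/4402*1/8 + 3267/17608*1/16 + 2877/17608*1/16 = 2877/17608 = pi_E  (ok)

Answer: 2611/13206 1138/6603 1237/4402 3267/17608 2877/17608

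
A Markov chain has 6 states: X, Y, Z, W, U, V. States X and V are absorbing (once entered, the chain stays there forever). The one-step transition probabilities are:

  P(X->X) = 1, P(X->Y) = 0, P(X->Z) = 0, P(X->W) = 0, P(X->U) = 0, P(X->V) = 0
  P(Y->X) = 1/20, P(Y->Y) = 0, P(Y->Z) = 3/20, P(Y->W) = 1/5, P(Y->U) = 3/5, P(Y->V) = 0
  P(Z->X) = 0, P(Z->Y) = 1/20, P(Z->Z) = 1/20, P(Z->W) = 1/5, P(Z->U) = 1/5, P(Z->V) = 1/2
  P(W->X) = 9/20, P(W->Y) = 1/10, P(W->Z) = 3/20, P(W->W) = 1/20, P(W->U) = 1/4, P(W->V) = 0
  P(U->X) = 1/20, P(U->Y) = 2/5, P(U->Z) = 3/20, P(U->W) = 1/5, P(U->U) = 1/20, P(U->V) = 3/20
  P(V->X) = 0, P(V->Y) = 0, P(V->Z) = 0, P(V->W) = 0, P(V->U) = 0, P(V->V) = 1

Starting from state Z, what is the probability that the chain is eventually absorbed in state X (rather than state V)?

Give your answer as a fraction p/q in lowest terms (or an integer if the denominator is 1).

Let a_i = P(absorbed in X | start in state i).
Boundary conditions: a_X = 1, a_V = 0.
For each transient state i, a_i = sum_j P(i->j) * a_j:
  a_Y = 1/20*a_X + 0*a_Y + 3/20*a_Z + 1/5*a_W + 3/5*a_U + 0*a_V
  a_Z = 0*a_X + 1/20*a_Y + 1/20*a_Z + 1/5*a_W + 1/5*a_U + 1/2*a_V
  a_W = 9/20*a_X + 1/10*a_Y + 3/20*a_Z + 1/20*a_W + 1/4*a_U + 0*a_V
  a_U = 1/20*a_X + 2/5*a_Y + 3/20*a_Z + 1/5*a_W + 1/20*a_U + 3/20*a_V

Substituting a_X = 1 and a_V = 0, rearrange to (I - Q) a = r where r[i] = P(i -> X):
  [1, -3/20, -1/5, -3/5] . (a_Y, a_Z, a_W, a_U) = 1/20
  [-1/20, 19/20, -1/5, -1/5] . (a_Y, a_Z, a_W, a_U) = 0
  [-1/10, -3/20, 19/20, -1/4] . (a_Y, a_Z, a_W, a_U) = 9/20
  [-2/5, -3/20, -1/5, 19/20] . (a_Y, a_Z, a_W, a_U) = 1/20

Solving yields:
  a_Y = 35371/71473
  a_Z = 18897/71473
  a_W = 48970/71473
  a_U = 31948/71473

Starting state is Z, so the absorption probability is a_Z = 18897/71473.

Answer: 18897/71473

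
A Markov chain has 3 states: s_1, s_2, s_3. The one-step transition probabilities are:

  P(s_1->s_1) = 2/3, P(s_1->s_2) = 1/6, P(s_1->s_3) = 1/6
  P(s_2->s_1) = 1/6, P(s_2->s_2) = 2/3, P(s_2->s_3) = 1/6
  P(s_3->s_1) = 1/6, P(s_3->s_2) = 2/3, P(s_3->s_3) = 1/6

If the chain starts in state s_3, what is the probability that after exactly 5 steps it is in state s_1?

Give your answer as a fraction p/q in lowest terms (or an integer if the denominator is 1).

Answer: 31/96

Derivation:
Computing P^5 by repeated multiplication:
P^1 =
  s_1: [2/3, 1/6, 1/6]
  s_2: [1/6, 2/3, 1/6]
  s_3: [1/6, 2/3, 1/6]
P^2 =
  s_1: [1/2, 1/3, 1/6]
  s_2: [1/4, 7/12, 1/6]
  s_3: [1/4, 7/12, 1/6]
P^3 =
  s_1: [5/12, 5/12, 1/6]
  s_2: [7/24, 13/24, 1/6]
  s_3: [7/24, 13/24, 1/6]
P^4 =
  s_1: [3/8, 11/24, 1/6]
  s_2: [5/16, 25/48, 1/6]
  s_3: [5/16, 25/48, 1/6]
P^5 =
  s_1: [17/48, 23/48, 1/6]
  s_2: [31/96, 49/96, 1/6]
  s_3: [31/96, 49/96, 1/6]

(P^5)[s_3 -> s_1] = 31/96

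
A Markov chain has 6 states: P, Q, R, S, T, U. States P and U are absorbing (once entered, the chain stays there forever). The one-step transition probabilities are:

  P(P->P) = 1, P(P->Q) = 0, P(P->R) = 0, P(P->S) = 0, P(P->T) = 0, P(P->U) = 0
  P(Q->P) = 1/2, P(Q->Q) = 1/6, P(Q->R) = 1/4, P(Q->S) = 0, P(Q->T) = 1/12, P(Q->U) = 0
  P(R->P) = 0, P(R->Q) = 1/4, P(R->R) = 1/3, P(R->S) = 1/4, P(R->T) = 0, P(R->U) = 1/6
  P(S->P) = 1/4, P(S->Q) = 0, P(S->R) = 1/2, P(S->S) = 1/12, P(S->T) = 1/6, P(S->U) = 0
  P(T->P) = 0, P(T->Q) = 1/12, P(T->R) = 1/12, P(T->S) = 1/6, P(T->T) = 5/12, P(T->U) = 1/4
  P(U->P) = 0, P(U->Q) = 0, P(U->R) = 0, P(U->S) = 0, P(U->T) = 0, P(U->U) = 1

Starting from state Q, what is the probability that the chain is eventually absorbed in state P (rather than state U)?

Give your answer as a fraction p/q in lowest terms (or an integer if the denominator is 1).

Let a_i = P(absorbed in P | start in state i).
Boundary conditions: a_P = 1, a_U = 0.
For each transient state i, a_i = sum_j P(i->j) * a_j:
  a_Q = 1/2*a_P + 1/6*a_Q + 1/4*a_R + 0*a_S + 1/12*a_T + 0*a_U
  a_R = 0*a_P + 1/4*a_Q + 1/3*a_R + 1/4*a_S + 0*a_T + 1/6*a_U
  a_S = 1/4*a_P + 0*a_Q + 1/2*a_R + 1/12*a_S + 1/6*a_T + 0*a_U
  a_T = 0*a_P + 1/12*a_Q + 1/12*a_R + 1/6*a_S + 5/12*a_T + 1/4*a_U

Substituting a_P = 1 and a_U = 0, rearrange to (I - Q) a = r where r[i] = P(i -> P):
  [5/6, -1/4, 0, -1/12] . (a_Q, a_R, a_S, a_T) = 1/2
  [-1/4, 2/3, -1/4, 0] . (a_Q, a_R, a_S, a_T) = 0
  [0, -1/2, 11/12, -1/6] . (a_Q, a_R, a_S, a_T) = 1/4
  [-1/12, -1/12, -1/6, 7/12] . (a_Q, a_R, a_S, a_T) = 0

Solving yields:
  a_Q = 87/109
  a_R = 117/218
  a_S = 69/109
  a_T = 81/218

Starting state is Q, so the absorption probability is a_Q = 87/109.

Answer: 87/109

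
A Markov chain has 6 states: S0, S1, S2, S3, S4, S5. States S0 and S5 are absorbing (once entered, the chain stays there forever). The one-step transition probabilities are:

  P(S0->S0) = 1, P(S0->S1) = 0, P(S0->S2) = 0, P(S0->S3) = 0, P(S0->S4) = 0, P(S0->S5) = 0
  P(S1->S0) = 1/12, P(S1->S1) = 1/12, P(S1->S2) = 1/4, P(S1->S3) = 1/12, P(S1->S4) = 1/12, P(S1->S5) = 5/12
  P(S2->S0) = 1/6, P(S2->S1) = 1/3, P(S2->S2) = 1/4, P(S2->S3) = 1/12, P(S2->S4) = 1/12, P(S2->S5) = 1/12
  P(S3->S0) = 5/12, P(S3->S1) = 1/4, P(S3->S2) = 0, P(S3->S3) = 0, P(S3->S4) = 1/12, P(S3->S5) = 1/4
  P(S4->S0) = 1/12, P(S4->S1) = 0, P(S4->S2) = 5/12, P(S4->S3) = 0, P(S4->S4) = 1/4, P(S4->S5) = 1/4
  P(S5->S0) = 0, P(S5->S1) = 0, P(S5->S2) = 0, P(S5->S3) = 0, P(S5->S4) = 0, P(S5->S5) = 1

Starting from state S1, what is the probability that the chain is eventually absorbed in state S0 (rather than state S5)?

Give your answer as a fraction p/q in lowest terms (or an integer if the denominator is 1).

Answer: 2381/8097

Derivation:
Let a_i = P(absorbed in S0 | start in state i).
Boundary conditions: a_S0 = 1, a_S5 = 0.
For each transient state i, a_i = sum_j P(i->j) * a_j:
  a_S1 = 1/12*a_S0 + 1/12*a_S1 + 1/4*a_S2 + 1/12*a_S3 + 1/12*a_S4 + 5/12*a_S5
  a_S2 = 1/6*a_S0 + 1/3*a_S1 + 1/4*a_S2 + 1/12*a_S3 + 1/12*a_S4 + 1/12*a_S5
  a_S3 = 5/12*a_S0 + 1/4*a_S1 + 0*a_S2 + 0*a_S3 + 1/12*a_S4 + 1/4*a_S5
  a_S4 = 1/12*a_S0 + 0*a_S1 + 5/12*a_S2 + 0*a_S3 + 1/4*a_S4 + 1/4*a_S5

Substituting a_S0 = 1 and a_S5 = 0, rearrange to (I - Q) a = r where r[i] = P(i -> S0):
  [11/12, -1/4, -1/12, -1/12] . (a_S1, a_S2, a_S3, a_S4) = 1/12
  [-1/3, 3/4, -1/12, -1/12] . (a_S1, a_S2, a_S3, a_S4) = 1/6
  [-1/4, 0, 1, -1/12] . (a_S1, a_S2, a_S3, a_S4) = 5/12
  [0, -5/12, 0, 3/4] . (a_S1, a_S2, a_S3, a_S4) = 1/12

Solving yields:
  a_S1 = 2381/8097
  a_S2 = 1217/2699
  a_S3 = 4213/8097
  a_S4 = 976/2699

Starting state is S1, so the absorption probability is a_S1 = 2381/8097.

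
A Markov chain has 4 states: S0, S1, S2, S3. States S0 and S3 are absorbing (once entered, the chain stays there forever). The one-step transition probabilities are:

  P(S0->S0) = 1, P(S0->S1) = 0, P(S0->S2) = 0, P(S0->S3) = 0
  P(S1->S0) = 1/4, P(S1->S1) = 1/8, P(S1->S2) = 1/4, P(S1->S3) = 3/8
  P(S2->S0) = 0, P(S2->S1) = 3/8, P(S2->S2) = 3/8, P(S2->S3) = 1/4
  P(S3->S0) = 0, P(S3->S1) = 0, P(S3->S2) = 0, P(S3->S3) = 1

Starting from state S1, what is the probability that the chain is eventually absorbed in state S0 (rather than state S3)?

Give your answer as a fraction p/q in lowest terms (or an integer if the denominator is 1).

Answer: 10/29

Derivation:
Let a_i = P(absorbed in S0 | start in state i).
Boundary conditions: a_S0 = 1, a_S3 = 0.
For each transient state i, a_i = sum_j P(i->j) * a_j:
  a_S1 = 1/4*a_S0 + 1/8*a_S1 + 1/4*a_S2 + 3/8*a_S3
  a_S2 = 0*a_S0 + 3/8*a_S1 + 3/8*a_S2 + 1/4*a_S3

Substituting a_S0 = 1 and a_S3 = 0, rearrange to (I - Q) a = r where r[i] = P(i -> S0):
  [7/8, -1/4] . (a_S1, a_S2) = 1/4
  [-3/8, 5/8] . (a_S1, a_S2) = 0

Solving yields:
  a_S1 = 10/29
  a_S2 = 6/29

Starting state is S1, so the absorption probability is a_S1 = 10/29.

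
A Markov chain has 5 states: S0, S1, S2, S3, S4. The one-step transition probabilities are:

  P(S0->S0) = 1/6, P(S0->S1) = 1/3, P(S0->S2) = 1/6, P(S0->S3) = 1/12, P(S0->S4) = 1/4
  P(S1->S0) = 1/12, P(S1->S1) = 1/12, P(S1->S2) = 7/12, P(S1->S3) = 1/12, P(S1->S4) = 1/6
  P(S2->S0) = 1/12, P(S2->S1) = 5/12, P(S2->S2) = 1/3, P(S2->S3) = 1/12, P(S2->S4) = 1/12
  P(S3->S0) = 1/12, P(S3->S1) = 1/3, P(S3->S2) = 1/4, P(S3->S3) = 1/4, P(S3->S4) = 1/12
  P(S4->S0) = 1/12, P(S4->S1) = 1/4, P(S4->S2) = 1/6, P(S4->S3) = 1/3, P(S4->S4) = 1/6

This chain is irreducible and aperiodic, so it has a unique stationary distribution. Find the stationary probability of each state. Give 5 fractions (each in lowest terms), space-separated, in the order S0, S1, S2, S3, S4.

The stationary distribution satisfies pi = pi * P, i.e.:
  pi_S0 = 1/6*pi_S0 + 1/12*pi_S1 + 1/12*pi_S2 + 1/12*pi_S3 + 1/12*pi_S4
  pi_S1 = 1/3*pi_S0 + 1/12*pi_S1 + 5/12*pi_S2 + 1/3*pi_S3 + 1/4*pi_S4
  pi_S2 = 1/6*pi_S0 + 7/12*pi_S1 + 1/3*pi_S2 + 1/4*pi_S3 + 1/6*pi_S4
  pi_S3 = 1/12*pi_S0 + 1/12*pi_S1 + 1/12*pi_S2 + 1/4*pi_S3 + 1/3*pi_S4
  pi_S4 = 1/4*pi_S0 + 1/6*pi_S1 + 1/12*pi_S2 + 1/12*pi_S3 + 1/6*pi_S4
with normalization: pi_S0 + pi_S1 + pi_S2 + pi_S3 + pi_S4 = 1.

Using the first 4 balance equations plus normalization, the linear system A*pi = b is:
  [-5/6, 1/12, 1/12, 1/12, 1/12] . pi = 0
  [1/3, -11/12, 5/12, 1/3, 1/4] . pi = 0
  [1/6, 7/12, -2/3, 1/4, 1/6] . pi = 0
  [1/12, 1/12, 1/12, -3/4, 1/3] . pi = 0
  [1, 1, 1, 1, 1] . pi = 1

Solving yields:
  pi_S0 = 1/11
  pi_S1 = 5520/19613
  pi_S2 = 6957/19613
  pi_S3 = 2744/19613
  pi_S4 = 2609/19613

Verification (pi * P):
  1/11*1/6 + 5520/19613*1/12 + 6957/19613*1/12 + 2744/19613*1/12 + 2609/19613*1/12 = 1/11 = pi_S0  (ok)
  1/11*1/3 + 5520/19613*1/12 + 6957/19613*5/12 + 2744/19613*1/3 + 2609/19613*1/4 = 5520/19613 = pi_S1  (ok)
  1/11*1/6 + 5520/19613*7/12 + 6957/19613*1/3 + 2744/19613*1/4 + 2609/19613*1/6 = 6957/19613 = pi_S2  (ok)
  1/11*1/12 + 5520/19613*1/12 + 6957/19613*1/12 + 2744/19613*1/4 + 2609/19613*1/3 = 2744/19613 = pi_S3  (ok)
  1/11*1/4 + 5520/19613*1/6 + 6957/19613*1/12 + 2744/19613*1/12 + 2609/19613*1/6 = 2609/19613 = pi_S4  (ok)

Answer: 1/11 5520/19613 6957/19613 2744/19613 2609/19613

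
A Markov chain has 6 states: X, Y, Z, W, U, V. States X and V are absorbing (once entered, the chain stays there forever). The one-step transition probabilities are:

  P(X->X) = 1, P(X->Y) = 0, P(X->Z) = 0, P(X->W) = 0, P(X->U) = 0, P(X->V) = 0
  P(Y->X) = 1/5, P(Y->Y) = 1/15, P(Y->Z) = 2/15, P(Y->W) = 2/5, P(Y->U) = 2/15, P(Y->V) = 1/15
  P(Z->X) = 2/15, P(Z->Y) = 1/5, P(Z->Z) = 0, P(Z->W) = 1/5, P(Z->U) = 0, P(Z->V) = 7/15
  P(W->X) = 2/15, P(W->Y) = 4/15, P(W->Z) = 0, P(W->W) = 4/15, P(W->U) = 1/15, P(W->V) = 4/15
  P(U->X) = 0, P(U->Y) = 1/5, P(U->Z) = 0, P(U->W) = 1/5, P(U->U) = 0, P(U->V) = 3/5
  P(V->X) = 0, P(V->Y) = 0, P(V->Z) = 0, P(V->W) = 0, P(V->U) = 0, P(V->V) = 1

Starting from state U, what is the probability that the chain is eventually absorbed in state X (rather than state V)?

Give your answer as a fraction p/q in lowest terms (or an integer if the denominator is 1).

Answer: 89/570

Derivation:
Let a_i = P(absorbed in X | start in state i).
Boundary conditions: a_X = 1, a_V = 0.
For each transient state i, a_i = sum_j P(i->j) * a_j:
  a_Y = 1/5*a_X + 1/15*a_Y + 2/15*a_Z + 2/5*a_W + 2/15*a_U + 1/15*a_V
  a_Z = 2/15*a_X + 1/5*a_Y + 0*a_Z + 1/5*a_W + 0*a_U + 7/15*a_V
  a_W = 2/15*a_X + 4/15*a_Y + 0*a_Z + 4/15*a_W + 1/15*a_U + 4/15*a_V
  a_U = 0*a_X + 1/5*a_Y + 0*a_Z + 1/5*a_W + 0*a_U + 3/5*a_V

Substituting a_X = 1 and a_V = 0, rearrange to (I - Q) a = r where r[i] = P(i -> X):
  [14/15, -2/15, -2/5, -2/15] . (a_Y, a_Z, a_W, a_U) = 1/5
  [-1/5, 1, -1/5, 0] . (a_Y, a_Z, a_W, a_U) = 2/15
  [-4/15, 0, 11/15, -1/15] . (a_Y, a_Z, a_W, a_U) = 2/15
  [-1/5, 0, -1/5, 1] . (a_Y, a_Z, a_W, a_U) = 0

Solving yields:
  a_Y = 611/1425
  a_Z = 11/38
  a_W = 1003/2850
  a_U = 89/570

Starting state is U, so the absorption probability is a_U = 89/570.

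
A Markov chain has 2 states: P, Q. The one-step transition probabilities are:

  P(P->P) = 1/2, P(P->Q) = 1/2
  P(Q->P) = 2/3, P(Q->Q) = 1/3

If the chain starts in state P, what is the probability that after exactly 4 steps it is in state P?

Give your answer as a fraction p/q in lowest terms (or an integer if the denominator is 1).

Answer: 247/432

Derivation:
Computing P^4 by repeated multiplication:
P^1 =
  P: [1/2, 1/2]
  Q: [2/3, 1/3]
P^2 =
  P: [7/12, 5/12]
  Q: [5/9, 4/9]
P^3 =
  P: [41/72, 31/72]
  Q: [31/54, 23/54]
P^4 =
  P: [247/432, 185/432]
  Q: [185/324, 139/324]

(P^4)[P -> P] = 247/432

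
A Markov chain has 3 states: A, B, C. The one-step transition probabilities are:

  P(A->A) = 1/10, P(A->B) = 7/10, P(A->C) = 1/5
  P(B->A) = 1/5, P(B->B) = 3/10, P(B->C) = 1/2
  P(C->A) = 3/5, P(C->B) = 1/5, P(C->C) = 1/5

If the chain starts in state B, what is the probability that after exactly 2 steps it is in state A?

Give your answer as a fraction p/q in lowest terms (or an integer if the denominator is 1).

Answer: 19/50

Derivation:
Computing P^2 by repeated multiplication:
P^1 =
  A: [1/10, 7/10, 1/5]
  B: [1/5, 3/10, 1/2]
  C: [3/5, 1/5, 1/5]
P^2 =
  A: [27/100, 8/25, 41/100]
  B: [19/50, 33/100, 29/100]
  C: [11/50, 13/25, 13/50]

(P^2)[B -> A] = 19/50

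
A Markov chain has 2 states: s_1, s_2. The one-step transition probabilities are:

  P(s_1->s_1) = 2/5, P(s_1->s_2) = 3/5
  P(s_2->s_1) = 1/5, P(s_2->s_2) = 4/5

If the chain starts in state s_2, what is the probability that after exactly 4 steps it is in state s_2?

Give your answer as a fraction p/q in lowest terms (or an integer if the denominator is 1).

Computing P^4 by repeated multiplication:
P^1 =
  s_1: [2/5, 3/5]
  s_2: [1/5, 4/5]
P^2 =
  s_1: [7/25, 18/25]
  s_2: [6/25, 19/25]
P^3 =
  s_1: [32/125, 93/125]
  s_2: [31/125, 94/125]
P^4 =
  s_1: [157/625, 468/625]
  s_2: [156/625, 469/625]

(P^4)[s_2 -> s_2] = 469/625

Answer: 469/625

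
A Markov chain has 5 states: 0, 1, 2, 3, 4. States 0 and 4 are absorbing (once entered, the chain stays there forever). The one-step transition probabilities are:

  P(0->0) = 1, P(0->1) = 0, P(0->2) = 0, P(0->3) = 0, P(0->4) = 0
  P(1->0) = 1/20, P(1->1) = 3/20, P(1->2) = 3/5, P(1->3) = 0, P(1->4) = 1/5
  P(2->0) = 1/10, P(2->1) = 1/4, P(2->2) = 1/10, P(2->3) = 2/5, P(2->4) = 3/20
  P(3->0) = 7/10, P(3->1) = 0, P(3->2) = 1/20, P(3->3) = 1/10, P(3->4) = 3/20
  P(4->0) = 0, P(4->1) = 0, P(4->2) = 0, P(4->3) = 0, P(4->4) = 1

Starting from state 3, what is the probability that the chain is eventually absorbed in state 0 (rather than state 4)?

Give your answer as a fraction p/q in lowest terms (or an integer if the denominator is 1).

Let a_i = P(absorbed in 0 | start in state i).
Boundary conditions: a_0 = 1, a_4 = 0.
For each transient state i, a_i = sum_j P(i->j) * a_j:
  a_1 = 1/20*a_0 + 3/20*a_1 + 3/5*a_2 + 0*a_3 + 1/5*a_4
  a_2 = 1/10*a_0 + 1/4*a_1 + 1/10*a_2 + 2/5*a_3 + 3/20*a_4
  a_3 = 7/10*a_0 + 0*a_1 + 1/20*a_2 + 1/10*a_3 + 3/20*a_4

Substituting a_0 = 1 and a_4 = 0, rearrange to (I - Q) a = r where r[i] = P(i -> 0):
  [17/20, -3/5, 0] . (a_1, a_2, a_3) = 1/20
  [-1/4, 9/10, -2/5] . (a_1, a_2, a_3) = 1/10
  [0, -1/20, 9/10] . (a_1, a_2, a_3) = 7/10

Solving yields:
  a_1 = 523/1073
  a_2 = 1303/2146
  a_3 = 3483/4292

Starting state is 3, so the absorption probability is a_3 = 3483/4292.

Answer: 3483/4292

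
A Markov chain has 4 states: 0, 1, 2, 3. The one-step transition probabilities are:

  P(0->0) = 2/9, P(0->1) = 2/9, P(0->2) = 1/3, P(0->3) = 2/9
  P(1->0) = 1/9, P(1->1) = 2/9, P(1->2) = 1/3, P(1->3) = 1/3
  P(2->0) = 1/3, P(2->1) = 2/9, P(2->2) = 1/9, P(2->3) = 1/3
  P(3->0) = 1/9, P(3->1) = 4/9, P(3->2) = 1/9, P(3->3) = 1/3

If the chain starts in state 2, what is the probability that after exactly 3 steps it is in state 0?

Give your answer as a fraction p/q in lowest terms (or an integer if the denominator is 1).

Answer: 133/729

Derivation:
Computing P^3 by repeated multiplication:
P^1 =
  0: [2/9, 2/9, 1/3, 2/9]
  1: [1/9, 2/9, 1/3, 1/3]
  2: [1/3, 2/9, 1/9, 1/3]
  3: [1/9, 4/9, 1/9, 1/3]
P^2 =
  0: [17/81, 22/81, 17/81, 25/81]
  1: [16/81, 8/27, 5/27, 26/81]
  2: [14/81, 8/27, 19/81, 8/27]
  3: [4/27, 8/27, 19/81, 26/81]
P^3 =
  0: [44/243, 212/729, 53/243, 226/729]
  1: [127/729, 214/729, 161/729, 227/729]
  2: [133/729, 70/243, 157/729, 229/729]
  3: [131/729, 214/729, 17/81, 77/243]

(P^3)[2 -> 0] = 133/729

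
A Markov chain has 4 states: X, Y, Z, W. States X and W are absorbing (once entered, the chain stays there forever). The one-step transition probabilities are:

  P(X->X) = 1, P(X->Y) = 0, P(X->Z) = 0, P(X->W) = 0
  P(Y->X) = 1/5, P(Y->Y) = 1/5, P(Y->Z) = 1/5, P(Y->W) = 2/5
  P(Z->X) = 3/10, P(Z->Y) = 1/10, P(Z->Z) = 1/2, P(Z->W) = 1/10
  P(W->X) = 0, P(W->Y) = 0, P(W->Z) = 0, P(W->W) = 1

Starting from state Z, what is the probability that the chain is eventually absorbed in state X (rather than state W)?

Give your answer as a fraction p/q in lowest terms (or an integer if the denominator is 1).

Answer: 13/19

Derivation:
Let a_i = P(absorbed in X | start in state i).
Boundary conditions: a_X = 1, a_W = 0.
For each transient state i, a_i = sum_j P(i->j) * a_j:
  a_Y = 1/5*a_X + 1/5*a_Y + 1/5*a_Z + 2/5*a_W
  a_Z = 3/10*a_X + 1/10*a_Y + 1/2*a_Z + 1/10*a_W

Substituting a_X = 1 and a_W = 0, rearrange to (I - Q) a = r where r[i] = P(i -> X):
  [4/5, -1/5] . (a_Y, a_Z) = 1/5
  [-1/10, 1/2] . (a_Y, a_Z) = 3/10

Solving yields:
  a_Y = 8/19
  a_Z = 13/19

Starting state is Z, so the absorption probability is a_Z = 13/19.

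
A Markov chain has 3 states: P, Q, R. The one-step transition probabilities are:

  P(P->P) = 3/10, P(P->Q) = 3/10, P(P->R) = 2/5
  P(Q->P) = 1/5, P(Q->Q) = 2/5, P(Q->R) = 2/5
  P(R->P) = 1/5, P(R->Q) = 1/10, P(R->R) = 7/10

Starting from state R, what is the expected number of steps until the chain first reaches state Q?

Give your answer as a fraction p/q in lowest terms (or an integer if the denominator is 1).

Answer: 90/13

Derivation:
Let h_i = expected steps to first reach Q from state i.
Boundary: h_Q = 0.
First-step equations for the other states:
  h_P = 1 + 3/10*h_P + 3/10*h_Q + 2/5*h_R
  h_R = 1 + 1/5*h_P + 1/10*h_Q + 7/10*h_R

Substituting h_Q = 0 and rearranging gives the linear system (I - Q) h = 1:
  [7/10, -2/5] . (h_P, h_R) = 1
  [-1/5, 3/10] . (h_P, h_R) = 1

Solving yields:
  h_P = 70/13
  h_R = 90/13

Starting state is R, so the expected hitting time is h_R = 90/13.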